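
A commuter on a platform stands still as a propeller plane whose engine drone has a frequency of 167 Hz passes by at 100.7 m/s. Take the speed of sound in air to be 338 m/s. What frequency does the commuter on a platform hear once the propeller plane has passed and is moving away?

129 Hz

Receding: f₂ = f · v/(v + v_s) = 167 × 338/438.7 ≈ 129 Hz.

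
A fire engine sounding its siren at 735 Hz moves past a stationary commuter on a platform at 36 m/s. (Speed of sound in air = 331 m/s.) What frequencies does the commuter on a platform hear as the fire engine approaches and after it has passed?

Approaching: f₁ = f · v/(v − v_s) = 735 × 331/295 ≈ 825 Hz.
Receding: f₂ = f · v/(v + v_s) = 735 × 331/367 ≈ 663 Hz.

825 Hz approaching; 663 Hz receding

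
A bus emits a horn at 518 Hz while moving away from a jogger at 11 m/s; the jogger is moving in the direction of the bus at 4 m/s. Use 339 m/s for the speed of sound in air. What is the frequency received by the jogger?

508 Hz

General Doppler shift: f' = f · (v + v_o)/(v + v_s).
f' = 518 × (339 + 4)/(339 + 11) = 518 × 343/350 ≈ 508 Hz.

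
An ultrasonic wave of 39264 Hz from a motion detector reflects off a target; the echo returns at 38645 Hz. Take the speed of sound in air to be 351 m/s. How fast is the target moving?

2.79 m/s

Double Doppler shift off a moving reflector: f₂ = f₀ · (v + u)/(v − u) (u > 0 toward emitter).
Rearranging, u = v · (f₂ − f₀)/(f₂ + f₀) = 351 × -619/77909 ≈ -2.79 m/s.
So the target is moving at 2.79 m/s away from the emitter.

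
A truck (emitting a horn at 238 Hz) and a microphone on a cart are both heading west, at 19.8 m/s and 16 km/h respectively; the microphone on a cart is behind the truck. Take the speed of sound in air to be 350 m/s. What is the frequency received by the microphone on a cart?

16 km/h = 4.444 m/s.
The microphone on a cart is behind, so the truck is moving away from it while the microphone on a cart is moving toward the truck.
With source receding and observer approaching, f' = f · (v + v_o)/(v + v_s).
f' = 238 × (350 + 4.444)/(350 + 19.8) = 238 × 354.44/369.8 ≈ 228 Hz.

228 Hz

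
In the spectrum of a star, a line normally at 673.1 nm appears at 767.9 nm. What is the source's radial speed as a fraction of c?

λ'/λ₀ = 1.1408 > 1 (redshift), so the source is receding.
λ'/λ₀ = √((1 + β)/(1 − β)) for a receding source ⇒ β = (r² − 1)/(r² + 1) with r = λ'/λ₀.
β = (1.3015 − 1)/(1.3015 + 1) ≈ 0.131.

0.131c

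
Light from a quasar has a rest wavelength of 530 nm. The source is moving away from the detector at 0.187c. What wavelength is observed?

Relativistic Doppler for wavelength: λ' = λ₀ · √((1 + β)/(1 − β)).
λ' = 530 × √(1.1870/0.8130) = 530 × 1.20831 ≈ 640.4 nm.

640.4 nm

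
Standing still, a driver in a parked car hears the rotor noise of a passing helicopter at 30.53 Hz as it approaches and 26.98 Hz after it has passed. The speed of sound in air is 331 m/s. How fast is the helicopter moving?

20.4 m/s

f₁/f₂ = (v + v_s)/(v − v_s), so v_s = v · (f₁ − f₂)/(f₁ + f₂).
v_s = 331 × (30.53 − 26.98)/(30.53 + 26.98) = 331 × 3.55/57.51 ≈ 20.4 m/s.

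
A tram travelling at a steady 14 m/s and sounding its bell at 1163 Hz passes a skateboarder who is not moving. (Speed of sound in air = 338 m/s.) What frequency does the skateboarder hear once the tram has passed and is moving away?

Receding: f₂ = f · v/(v + v_s) = 1163 × 338/352 ≈ 1117 Hz.

1117 Hz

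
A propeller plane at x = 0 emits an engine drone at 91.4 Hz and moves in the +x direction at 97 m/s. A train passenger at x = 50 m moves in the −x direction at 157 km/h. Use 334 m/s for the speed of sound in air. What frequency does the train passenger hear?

146 Hz

157 km/h = 43.61 m/s.
The observer lies on the +x side, so the source is heading toward the observer and the observer is heading toward the source.
General Doppler shift: f' = f · (v + v_o)/(v − v_s).
f' = 91.4 × (334 + 43.61)/(334 − 97) = 91.4 × 377.61/237 ≈ 146 Hz.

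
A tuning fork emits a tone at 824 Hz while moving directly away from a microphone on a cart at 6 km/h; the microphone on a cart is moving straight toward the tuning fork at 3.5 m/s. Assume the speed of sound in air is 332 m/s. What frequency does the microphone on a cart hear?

6 km/h = 1.667 m/s.
Both move, so f' = f · (v + v_o)/(v + v_s).
f' = 824 × (332 + 3.5)/(332 + 1.667) = 824 × 335.5/333.67 ≈ 829 Hz.

829 Hz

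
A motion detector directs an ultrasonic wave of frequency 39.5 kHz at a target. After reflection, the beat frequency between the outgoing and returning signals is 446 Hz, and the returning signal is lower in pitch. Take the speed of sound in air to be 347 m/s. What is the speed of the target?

Double Doppler shift off a moving reflector: f₂ = f₀ · (v + u)/(v − u) (u > 0 toward emitter).
Returning signal is lower, so f₂ = f₀ − Δf = 39500 − 446 = 39054 Hz.
Rearranging, u = v · (f₂ − f₀)/(f₂ + f₀) = 347 × -446/78554 ≈ -1.97 m/s.
So the target is moving at 1.97 m/s away from the emitter.

1.97 m/s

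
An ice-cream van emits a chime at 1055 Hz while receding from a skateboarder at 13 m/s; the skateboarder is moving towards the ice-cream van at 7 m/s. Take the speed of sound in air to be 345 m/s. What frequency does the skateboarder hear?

Both move, so f' = f · (v + v_o)/(v + v_s).
f' = 1055 × (345 + 7)/(345 + 13) = 1055 × 352/358 ≈ 1037 Hz.

1037 Hz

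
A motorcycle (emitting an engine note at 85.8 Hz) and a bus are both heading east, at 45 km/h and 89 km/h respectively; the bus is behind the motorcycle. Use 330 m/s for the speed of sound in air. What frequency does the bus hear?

89 Hz

45 km/h = 12.5 m/s; 89 km/h = 24.72 m/s.
The bus is behind, so the motorcycle is moving away from it while the bus is moving toward the motorcycle.
General Doppler shift: f' = f · (v + v_o)/(v + v_s).
f' = 85.8 × (330 + 24.72)/(330 + 12.5) = 85.8 × 354.72/342.5 ≈ 89 Hz.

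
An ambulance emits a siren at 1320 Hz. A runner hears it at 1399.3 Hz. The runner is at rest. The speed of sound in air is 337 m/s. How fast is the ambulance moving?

19.1 m/s

f' > f, so the ambulance is approaching.
f' = f · v/(v − v_s) ⇒ v_s = v · |1 − f/f'|.
v_s = 337 × |1 − 1320/1399.3| = 337 × 0.05667 ≈ 19.1 m/s.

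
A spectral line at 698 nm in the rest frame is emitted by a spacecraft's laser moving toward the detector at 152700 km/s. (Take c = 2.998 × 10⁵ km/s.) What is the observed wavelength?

398.0 nm

β = v/c = 152700/299800 = 0.5093.
Relativistic Doppler for wavelength: λ' = λ₀ · √((1 − β)/(1 + β)).
λ' = 698 × √(0.4907/1.5093) = 698 × 0.57016 ≈ 398.0 nm.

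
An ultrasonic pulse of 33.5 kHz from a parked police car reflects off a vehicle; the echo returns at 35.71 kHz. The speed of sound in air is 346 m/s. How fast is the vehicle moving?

Double Doppler shift off a moving reflector: f₂ = f₀ · (v + u)/(v − u) (u > 0 toward emitter).
Rearranging, u = v · (f₂ − f₀)/(f₂ + f₀) = 346 × 2.21/69.21 ≈ 11.0 m/s.
So the vehicle is moving at 11.0 m/s toward the emitter.

11.0 m/s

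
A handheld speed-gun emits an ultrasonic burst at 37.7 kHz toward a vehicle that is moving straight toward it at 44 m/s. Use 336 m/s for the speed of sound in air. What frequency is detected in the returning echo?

The vehicle first receives the wave as a moving observer: f₁ = f₀ · (v + u)/v = 37.7 × (336 + 44)/336 ≈ 42.6 kHz.
On reflection it acts as a source moving toward the stationary detector: f₂ = f₁ · v/(v − u) = 42.6 × 336/292 ≈ 49.1 kHz.
Equivalently f₂ = f₀ · (v + u)/(v − u).

49.1 kHz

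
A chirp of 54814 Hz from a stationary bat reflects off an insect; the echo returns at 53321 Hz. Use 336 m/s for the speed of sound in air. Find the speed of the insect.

4.6 m/s

Double Doppler shift off a moving reflector: f₂ = f₀ · (v + u)/(v − u) (u > 0 toward emitter).
Rearranging, u = v · (f₂ − f₀)/(f₂ + f₀) = 336 × -1493/108135 ≈ -4.6 m/s.
So the insect is moving at 4.6 m/s away from the emitter.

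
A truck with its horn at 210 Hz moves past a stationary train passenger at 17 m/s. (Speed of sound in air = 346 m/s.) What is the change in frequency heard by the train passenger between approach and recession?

Approaching: f₁ = f · v/(v − v_s) = 210 × 346/329 ≈ 220.9 Hz.
Receding: f₂ = f · v/(v + v_s) = 210 × 346/363 ≈ 200.2 Hz.
Drop: f₁ − f₂ = 2f·v·v_s/(v² − v_s²) = 2 × 210 × 346 × 17/(346² − 17²) ≈ 20.7 Hz.

20.7 Hz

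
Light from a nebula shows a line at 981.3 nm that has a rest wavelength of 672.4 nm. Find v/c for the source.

0.361

λ'/λ₀ = 1.4594 > 1 (redshift), so the source is receding.
λ'/λ₀ = √((1 + β)/(1 − β)) for a receding source ⇒ β = (r² − 1)/(r² + 1) with r = λ'/λ₀.
β = (2.1298 − 1)/(2.1298 + 1) ≈ 0.361.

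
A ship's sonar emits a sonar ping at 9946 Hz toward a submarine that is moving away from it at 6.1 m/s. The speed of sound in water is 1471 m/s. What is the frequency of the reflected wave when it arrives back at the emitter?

The submarine first receives the wave as a moving observer: f₁ = f₀ · (v − u)/v = 9946 × (1471 − 6.1)/1471 ≈ 9905 Hz.
The reflection then acts as a moving source: f₂ = f₁ · v/(v + u) ≈ 9864 Hz.
Equivalently f₂ = f₀ · (v − u)/(v + u).

9864 Hz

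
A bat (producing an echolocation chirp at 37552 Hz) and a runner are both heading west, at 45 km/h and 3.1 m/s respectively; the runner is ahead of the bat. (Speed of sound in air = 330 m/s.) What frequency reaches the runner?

38664 Hz

45 km/h = 12.5 m/s.
The runner is ahead, so the bat is moving toward it while the runner is moving away from the bat.
With source approaching and observer receding, f' = f · (v − v_o)/(v − v_s).
f' = 37552 × (330 − 3.1)/(330 − 12.5) = 37552 × 326.9/317.5 ≈ 38664 Hz.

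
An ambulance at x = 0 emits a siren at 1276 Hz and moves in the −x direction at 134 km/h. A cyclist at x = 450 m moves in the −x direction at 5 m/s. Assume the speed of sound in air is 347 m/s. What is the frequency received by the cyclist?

134 km/h = 37.22 m/s.
The observer lies on the +x side, so the source is heading away from the observer and the observer is heading toward the source.
With source receding and observer approaching, f' = f · (v + v_o)/(v + v_s).
f' = 1276 × (347 + 5)/(347 + 37.22) = 1276 × 352/384.22 ≈ 1169 Hz.

1169 Hz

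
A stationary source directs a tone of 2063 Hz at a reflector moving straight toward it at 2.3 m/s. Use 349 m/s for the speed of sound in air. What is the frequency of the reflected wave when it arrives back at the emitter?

2090 Hz

At the reflector (a moving observer), f₁ = f₀ · (v + u)/v = 2063 × 351.3/349 ≈ 2077 Hz.
On reflection it acts as a source moving toward the stationary detector: f₂ = f₁ · v/(v − u) = 2077 × 349/346.7 ≈ 2090 Hz.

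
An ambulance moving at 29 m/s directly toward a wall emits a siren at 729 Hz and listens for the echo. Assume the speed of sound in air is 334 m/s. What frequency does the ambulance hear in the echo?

The wall receives the sound from a moving source: f₁ = f₀ · v/(v − v_e) = 729 × 334/305 ≈ 798 Hz.
On the return leg the ambulance is a moving observer: f₂ = f₁ · (v + v_e)/v = 798 × 363/334 ≈ 868 Hz.

868 Hz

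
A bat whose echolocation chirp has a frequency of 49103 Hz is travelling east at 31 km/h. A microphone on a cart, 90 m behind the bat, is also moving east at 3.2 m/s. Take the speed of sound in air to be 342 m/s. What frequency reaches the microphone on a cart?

31 km/h = 8.611 m/s.
The microphone on a cart is behind, so the bat is moving away from it while the microphone on a cart is moving toward the bat.
Both move, so f' = f · (v + v_o)/(v + v_s).
f' = 49103 × (342 + 3.2)/(342 + 8.611) = 49103 × 345.2/350.61 ≈ 48345 Hz.

48345 Hz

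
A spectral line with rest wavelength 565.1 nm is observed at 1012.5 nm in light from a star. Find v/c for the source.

λ'/λ₀ = 1.7917 > 1 (redshift), so the source is receding.
λ'/λ₀ = √((1 + β)/(1 − β)) for a receding source ⇒ β = (r² − 1)/(r² + 1) with r = λ'/λ₀.
β = (3.2103 − 1)/(3.2103 + 1) ≈ 0.525.

0.525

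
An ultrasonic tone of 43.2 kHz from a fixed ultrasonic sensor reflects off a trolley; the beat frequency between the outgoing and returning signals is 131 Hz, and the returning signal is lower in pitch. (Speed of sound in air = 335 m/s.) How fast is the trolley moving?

Double Doppler shift off a moving reflector: f₂ = f₀ · (v + u)/(v − u) (u > 0 toward emitter).
Returning signal is lower, so f₂ = f₀ − Δf = 43200 − 131 = 43069 Hz.
Rearranging, u = v · (f₂ − f₀)/(f₂ + f₀) = 335 × -131/86269 ≈ -0.51 m/s.
So the trolley is moving at 0.51 m/s away from the emitter.

0.51 m/s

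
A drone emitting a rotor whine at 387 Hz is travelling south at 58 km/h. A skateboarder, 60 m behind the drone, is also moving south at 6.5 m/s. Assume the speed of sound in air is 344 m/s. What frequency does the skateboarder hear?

377 Hz

58 km/h = 16.11 m/s.
The skateboarder is behind, so the drone is moving away from it while the skateboarder is moving toward the drone.
General Doppler shift: f' = f · (v + v_o)/(v + v_s).
f' = 387 × (344 + 6.5)/(344 + 16.11) = 387 × 350.5/360.11 ≈ 377 Hz.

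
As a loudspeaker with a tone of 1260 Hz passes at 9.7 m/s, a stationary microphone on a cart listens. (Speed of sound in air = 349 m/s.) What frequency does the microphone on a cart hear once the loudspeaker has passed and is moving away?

1226 Hz

Receding: f₂ = f · v/(v + v_s) = 1260 × 349/358.7 ≈ 1226 Hz.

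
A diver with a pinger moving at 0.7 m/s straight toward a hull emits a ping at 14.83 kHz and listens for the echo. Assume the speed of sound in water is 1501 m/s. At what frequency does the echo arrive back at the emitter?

The hull receives the sound from a moving source: f₁ = f₀ · v/(v − v_e) = 14.83 × 1501/1500.3 ≈ 14.84 kHz.
On the return leg the diver with a pinger is a moving observer: f₂ = f₁ · (v + v_e)/v = 14.84 × 1501.7/1501 ≈ 14.84 kHz.
Equivalently f₂ = f₀ · (v + v_e)/(v − v_e).

14.84 kHz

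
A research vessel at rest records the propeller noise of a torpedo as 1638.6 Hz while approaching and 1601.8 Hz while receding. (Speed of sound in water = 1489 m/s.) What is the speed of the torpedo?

f₁/f₂ = (v + v_s)/(v − v_s), so v_s = v · (f₁ − f₂)/(f₁ + f₂).
v_s = 1489 × (1638.6 − 1601.8)/(1638.6 + 1601.8) = 1489 × 36.8/3240.4 ≈ 16.9 m/s.

16.9 m/s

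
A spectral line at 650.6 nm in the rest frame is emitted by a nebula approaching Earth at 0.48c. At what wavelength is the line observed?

385.6 nm

Relativistic Doppler for wavelength: λ' = λ₀ · √((1 − β)/(1 + β)).
λ' = 650.6 × √(0.5200/1.4800) = 650.6 × 0.59275 ≈ 385.6 nm.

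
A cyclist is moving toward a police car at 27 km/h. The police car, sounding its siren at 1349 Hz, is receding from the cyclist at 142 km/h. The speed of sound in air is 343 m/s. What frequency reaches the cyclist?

1236 Hz

142 km/h = 39.44 m/s; 27 km/h = 7.5 m/s.
With source receding and observer approaching, f' = f · (v + v_o)/(v + v_s).
f' = 1349 × (343 + 7.5)/(343 + 39.44) = 1349 × 350.5/382.44 ≈ 1236 Hz.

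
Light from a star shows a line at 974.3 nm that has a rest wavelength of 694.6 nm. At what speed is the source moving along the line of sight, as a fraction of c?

λ'/λ₀ = 1.4027 > 1 (redshift), so the source is receding.
λ'/λ₀ = √((1 + β)/(1 − β)) for a receding source ⇒ β = (r² − 1)/(r² + 1) with r = λ'/λ₀.
β = (1.9675 − 1)/(1.9675 + 1) ≈ 0.326.

0.326c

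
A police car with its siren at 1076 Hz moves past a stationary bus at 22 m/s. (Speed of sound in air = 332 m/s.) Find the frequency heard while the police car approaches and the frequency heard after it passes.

Approaching: f₁ = f · v/(v − v_s) = 1076 × 332/310 ≈ 1152 Hz.
Receding: f₂ = f · v/(v + v_s) = 1076 × 332/354 ≈ 1009 Hz.

1152 Hz approaching; 1009 Hz receding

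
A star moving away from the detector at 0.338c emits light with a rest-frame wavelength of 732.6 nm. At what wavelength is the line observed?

1041.5 nm

Relativistic Doppler for wavelength: λ' = λ₀ · √((1 + β)/(1 − β)).
λ' = 732.6 × √(1.3380/0.6620) = 732.6 × 1.42167 ≈ 1041.5 nm.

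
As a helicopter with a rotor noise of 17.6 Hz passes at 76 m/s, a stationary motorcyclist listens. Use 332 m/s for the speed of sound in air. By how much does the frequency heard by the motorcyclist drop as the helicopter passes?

Approaching: f₁ = f · v/(v − v_s) = 17.6 × 332/256 ≈ 22.83 Hz.
Receding: f₂ = f · v/(v + v_s) = 17.6 × 332/408 ≈ 14.32 Hz.
Drop: f₁ − f₂ = 2f·v·v_s/(v² − v_s²) = 2 × 17.6 × 332 × 76/(332² − 76²) ≈ 8.50 Hz.

8.50 Hz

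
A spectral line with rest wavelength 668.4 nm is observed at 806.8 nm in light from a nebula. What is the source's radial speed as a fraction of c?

0.186c

λ'/λ₀ = 1.2071 > 1 (redshift), so the source is receding.
λ'/λ₀ = √((1 + β)/(1 − β)) for a receding source ⇒ β = (r² − 1)/(r² + 1) with r = λ'/λ₀.
β = (1.4570 − 1)/(1.4570 + 1) ≈ 0.186.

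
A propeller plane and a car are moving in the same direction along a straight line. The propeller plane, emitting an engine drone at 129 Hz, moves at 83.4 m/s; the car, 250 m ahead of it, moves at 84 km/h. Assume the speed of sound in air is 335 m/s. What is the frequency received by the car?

160 Hz

84 km/h = 23.33 m/s.
The car is ahead, so the propeller plane is moving toward it while the car is moving away from the propeller plane.
General Doppler shift: f' = f · (v − v_o)/(v − v_s).
f' = 129 × (335 − 23.33)/(335 − 83.4) = 129 × 311.67/251.6 ≈ 160 Hz.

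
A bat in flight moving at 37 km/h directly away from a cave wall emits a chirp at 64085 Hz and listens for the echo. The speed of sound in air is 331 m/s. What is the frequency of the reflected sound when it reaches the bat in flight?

37 km/h = 10.28 m/s.
The cave wall receives the sound from a moving source: f₁ = f₀ · v/(v + v_e) = 64085 × 331/341.28 ≈ 62155 Hz.
On the return leg the bat in flight is a moving observer: f₂ = f₁ · (v − v_e)/v = 62155 × 320.72/331 ≈ 60225 Hz.

60225 Hz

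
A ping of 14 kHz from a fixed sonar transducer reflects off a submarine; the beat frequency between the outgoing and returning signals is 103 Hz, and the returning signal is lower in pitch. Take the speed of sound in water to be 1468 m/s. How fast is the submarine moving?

Double Doppler shift off a moving reflector: f₂ = f₀ · (v + u)/(v − u) (u > 0 toward emitter).
Returning signal is lower, so f₂ = f₀ − Δf = 14000 − 103 = 13897 Hz.
Rearranging, u = v · (f₂ − f₀)/(f₂ + f₀) = 1468 × -103/27897 ≈ -5.4 m/s.
So the submarine is moving at 5.4 m/s away from the emitter.

5.4 m/s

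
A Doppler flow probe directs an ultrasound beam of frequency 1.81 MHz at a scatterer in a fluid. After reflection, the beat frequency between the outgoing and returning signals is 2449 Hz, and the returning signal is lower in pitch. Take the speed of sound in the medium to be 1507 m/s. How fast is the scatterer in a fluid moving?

Double Doppler shift off a moving reflector: f₂ = f₀ · (v + u)/(v − u) (u > 0 toward emitter).
Returning signal is lower, so f₂ = f₀ − Δf = 1810000 − 2449 = 1807551 Hz.
Rearranging, u = v · (f₂ − f₀)/(f₂ + f₀) = 1507 × -2449/3617551 ≈ -1.02 m/s.
So the scatterer in a fluid is moving at 1.02 m/s away from the emitter.

1.02 m/s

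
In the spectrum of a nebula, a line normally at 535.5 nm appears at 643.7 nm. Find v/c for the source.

0.182

λ'/λ₀ = 1.2021 > 1 (redshift), so the source is receding.
λ'/λ₀ = √((1 + β)/(1 − β)) for a receding source ⇒ β = (r² − 1)/(r² + 1) with r = λ'/λ₀.
β = (1.4449 − 1)/(1.4449 + 1) ≈ 0.182.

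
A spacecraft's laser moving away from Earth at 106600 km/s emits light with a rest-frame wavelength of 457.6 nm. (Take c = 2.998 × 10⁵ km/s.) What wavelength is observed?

β = v/c = 106600/299800 = 0.3556.
Relativistic Doppler for wavelength: λ' = λ₀ · √((1 + β)/(1 − β)).
λ' = 457.6 × √(1.3556/0.6444) = 457.6 × 1.45035 ≈ 663.7 nm.

663.7 nm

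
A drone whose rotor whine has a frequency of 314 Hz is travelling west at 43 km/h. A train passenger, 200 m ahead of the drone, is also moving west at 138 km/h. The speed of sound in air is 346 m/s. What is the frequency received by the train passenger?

43 km/h = 11.94 m/s; 138 km/h = 38.33 m/s.
The train passenger is ahead, so the drone is moving toward it while the train passenger is moving away from the drone.
Both move, so f' = f · (v − v_o)/(v − v_s).
f' = 314 × (346 − 38.33)/(346 − 11.94) = 314 × 307.67/334.06 ≈ 289 Hz.

289 Hz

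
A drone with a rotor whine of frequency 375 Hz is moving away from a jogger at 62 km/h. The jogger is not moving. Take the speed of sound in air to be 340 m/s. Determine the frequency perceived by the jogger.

62 km/h = 17.22 m/s.
With the source moving away from a stationary observer, f' = f · v/(v + v_s).
f' = 375 × 340/(340 + 17.22) = 375 × 340/357.2 ≈ 357 Hz.

357 Hz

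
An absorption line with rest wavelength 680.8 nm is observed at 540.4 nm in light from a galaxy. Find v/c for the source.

λ'/λ₀ = 0.7938 < 1 (blueshift), so the source is approaching.
λ'/λ₀ = √((1 − β)/(1 + β)) for an approaching source ⇒ β = (1 − r²)/(1 + r²) with r = λ'/λ₀.
β = (1 − 0.6301)/(1 + 0.6301) ≈ 0.227.

0.227c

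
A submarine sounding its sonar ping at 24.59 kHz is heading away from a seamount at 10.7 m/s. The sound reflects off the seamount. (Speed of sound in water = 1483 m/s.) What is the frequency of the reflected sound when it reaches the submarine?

The seamount receives the sound from a moving source: f₁ = f₀ · v/(v + v_e) = 24.59 × 1483/1493.7 ≈ 24.4 kHz.
On the return leg the submarine is a moving observer: f₂ = f₁ · (v − v_e)/v = 24.4 × 1472.3/1483 ≈ 24.2 kHz.
Equivalently f₂ = f₀ · (v − v_e)/(v + v_e).

24.2 kHz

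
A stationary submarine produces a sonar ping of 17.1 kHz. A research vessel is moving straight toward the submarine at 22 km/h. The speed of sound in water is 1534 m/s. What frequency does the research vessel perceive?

17.17 kHz

22 km/h = 6.111 m/s.
Only the observer moves, toward the source, so f' = f · (v + v_o)/v.
f' = 17.1 × (1534 + 6.111)/1534 = 17.1 × 1540.1/1534 ≈ 17.17 kHz.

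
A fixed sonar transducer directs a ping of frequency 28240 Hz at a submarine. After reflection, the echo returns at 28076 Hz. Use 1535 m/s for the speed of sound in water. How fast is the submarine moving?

Double Doppler shift off a moving reflector: f₂ = f₀ · (v + u)/(v − u) (u > 0 toward emitter).
Rearranging, u = v · (f₂ − f₀)/(f₂ + f₀) = 1535 × -164/56316 ≈ -4.5 m/s.
So the submarine is moving at 4.5 m/s away from the emitter.

4.5 m/s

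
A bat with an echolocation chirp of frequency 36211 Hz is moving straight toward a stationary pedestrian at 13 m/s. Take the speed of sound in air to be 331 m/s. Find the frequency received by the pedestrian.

37691 Hz

Only the source moves, toward the listener, so f' = f · v/(v − v_s).
f' = 36211 × 331/(331 − 13) = 36211 × 331/318 ≈ 37691 Hz.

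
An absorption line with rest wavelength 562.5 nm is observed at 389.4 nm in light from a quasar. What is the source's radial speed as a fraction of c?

λ'/λ₀ = 0.6923 < 1 (blueshift), so the source is approaching.
λ'/λ₀ = √((1 − β)/(1 + β)) for an approaching source ⇒ β = (1 − r²)/(1 + r²) with r = λ'/λ₀.
β = (1 − 0.4792)/(1 + 0.4792) ≈ 0.352.

0.352c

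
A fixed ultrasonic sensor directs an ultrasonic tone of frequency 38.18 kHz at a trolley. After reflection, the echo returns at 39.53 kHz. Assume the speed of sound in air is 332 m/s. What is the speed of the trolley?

Double Doppler shift off a moving reflector: f₂ = f₀ · (v + u)/(v − u) (u > 0 toward emitter).
Rearranging, u = v · (f₂ − f₀)/(f₂ + f₀) = 332 × 1.35/77.71 ≈ 5.8 m/s.
So the trolley is moving at 5.8 m/s toward the emitter.

5.8 m/s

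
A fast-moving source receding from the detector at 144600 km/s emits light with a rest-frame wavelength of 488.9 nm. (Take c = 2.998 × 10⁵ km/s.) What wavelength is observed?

827.3 nm

β = v/c = 144600/299800 = 0.4823.
Relativistic Doppler for wavelength: λ' = λ₀ · √((1 + β)/(1 − β)).
λ' = 488.9 × √(1.4823/0.5177) = 488.9 × 1.69216 ≈ 827.3 nm.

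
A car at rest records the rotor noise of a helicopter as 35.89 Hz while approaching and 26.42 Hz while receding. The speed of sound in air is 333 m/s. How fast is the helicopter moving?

51 m/s

f₁/f₂ = (v + v_s)/(v − v_s), so v_s = v · (f₁ − f₂)/(f₁ + f₂).
v_s = 333 × (35.89 − 26.42)/(35.89 + 26.42) = 333 × 9.47/62.31 ≈ 51 m/s.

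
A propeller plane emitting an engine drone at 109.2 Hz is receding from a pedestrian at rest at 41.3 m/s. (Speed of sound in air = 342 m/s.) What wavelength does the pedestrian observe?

3.51 m

Moving source, stationary observer: f' = f · v/(v + v_s) since the source is receding.
f' = 109.2 × 342/(342 + 41.3) ≈ 97 Hz.
λ' = v/f' = 342/97.4339 ≈ 3.51 m.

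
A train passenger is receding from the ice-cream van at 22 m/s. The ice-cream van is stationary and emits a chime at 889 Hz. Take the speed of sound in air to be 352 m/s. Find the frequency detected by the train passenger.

833 Hz

Only the observer moves, away from the source, so f' = f · (v − v_o)/v.
f' = 889 × (352 − 22)/352 = 889 × 330/352 ≈ 833 Hz.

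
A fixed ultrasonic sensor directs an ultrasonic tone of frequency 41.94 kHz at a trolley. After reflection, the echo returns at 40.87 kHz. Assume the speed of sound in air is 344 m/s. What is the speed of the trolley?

Double Doppler shift off a moving reflector: f₂ = f₀ · (v + u)/(v − u) (u > 0 toward emitter).
Rearranging, u = v · (f₂ − f₀)/(f₂ + f₀) = 344 × -1.07/82.81 ≈ -4.4 m/s.
So the trolley is moving at 4.4 m/s away from the emitter.

4.4 m/s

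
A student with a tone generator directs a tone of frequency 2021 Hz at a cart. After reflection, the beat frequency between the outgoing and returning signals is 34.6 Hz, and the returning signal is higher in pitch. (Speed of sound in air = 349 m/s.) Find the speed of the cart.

Double Doppler shift off a moving reflector: f₂ = f₀ · (v + u)/(v − u) (u > 0 toward emitter).
Returning signal is higher, so f₂ = f₀ + Δf = 2021 + 34.6 = 2055.6 Hz.
Rearranging, u = v · (f₂ − f₀)/(f₂ + f₀) = 349 × 34.6/4076.6 ≈ 2.96 m/s.
So the cart is moving at 2.96 m/s toward the emitter.

2.96 m/s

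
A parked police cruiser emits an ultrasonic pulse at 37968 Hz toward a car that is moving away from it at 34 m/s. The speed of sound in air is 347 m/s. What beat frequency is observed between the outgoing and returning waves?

6776 Hz

At the car (a moving observer), f₁ = f₀ · (v − u)/v = 37968 × 313/347 ≈ 34248 Hz.
The reflection then acts as a moving source: f₂ = f₁ · v/(v + u) ≈ 31192 Hz.
Beat frequency: |f₂ − f₀| = 2u·f₀/(v + u) = 2 × 34 × 37968/381 ≈ 6776 Hz.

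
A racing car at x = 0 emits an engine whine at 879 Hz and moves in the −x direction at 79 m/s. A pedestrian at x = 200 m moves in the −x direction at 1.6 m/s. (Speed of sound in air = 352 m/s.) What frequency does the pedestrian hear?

721 Hz

The observer lies on the +x side, so the source is heading away from the observer and the observer is heading toward the source.
With source receding and observer approaching, f' = f · (v + v_o)/(v + v_s).
f' = 879 × (352 + 1.6)/(352 + 79) = 879 × 353.6/431 ≈ 721 Hz.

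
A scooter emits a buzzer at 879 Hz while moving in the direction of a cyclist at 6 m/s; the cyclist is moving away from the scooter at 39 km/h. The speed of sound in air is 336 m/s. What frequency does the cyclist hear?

866 Hz

39 km/h = 10.83 m/s.
General Doppler shift: f' = f · (v − v_o)/(v − v_s).
f' = 879 × (336 − 10.83)/(336 − 6) = 879 × 325.17/330 ≈ 866 Hz.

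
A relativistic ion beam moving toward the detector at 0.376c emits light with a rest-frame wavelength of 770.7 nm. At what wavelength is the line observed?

Relativistic Doppler for wavelength: λ' = λ₀ · √((1 − β)/(1 + β)).
λ' = 770.7 × √(0.6240/1.3760) = 770.7 × 0.67342 ≈ 519.0 nm.

519.0 nm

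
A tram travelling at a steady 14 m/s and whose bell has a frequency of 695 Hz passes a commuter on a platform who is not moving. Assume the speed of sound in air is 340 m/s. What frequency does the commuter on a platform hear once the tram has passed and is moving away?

Receding: f₂ = f · v/(v + v_s) = 695 × 340/354 ≈ 668 Hz.

668 Hz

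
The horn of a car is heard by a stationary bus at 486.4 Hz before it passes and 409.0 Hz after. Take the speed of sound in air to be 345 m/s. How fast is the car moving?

f₁/f₂ = (v + v_s)/(v − v_s), so v_s = v · (f₁ − f₂)/(f₁ + f₂).
v_s = 345 × (486.4 − 409.0)/(486.4 + 409.0) = 345 × 77.4/895.4 ≈ 30 m/s.

30 m/s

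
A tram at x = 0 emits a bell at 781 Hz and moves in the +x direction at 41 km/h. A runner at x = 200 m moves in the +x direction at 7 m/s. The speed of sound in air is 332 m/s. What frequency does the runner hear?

41 km/h = 11.39 m/s.
The observer lies on the +x side, so the source is heading toward the observer and the observer is heading away from the source.
General Doppler shift: f' = f · (v − v_o)/(v − v_s).
f' = 781 × (332 − 7)/(332 − 11.39) = 781 × 325/320.61 ≈ 792 Hz.

792 Hz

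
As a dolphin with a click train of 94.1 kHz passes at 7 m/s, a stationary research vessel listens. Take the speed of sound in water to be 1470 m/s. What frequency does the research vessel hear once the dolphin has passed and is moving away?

Receding: f₂ = f · v/(v + v_s) = 94.1 × 1470/1477 ≈ 93.7 kHz.

93.7 kHz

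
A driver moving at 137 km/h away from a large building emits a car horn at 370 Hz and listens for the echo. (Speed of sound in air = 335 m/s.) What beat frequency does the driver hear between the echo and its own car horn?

137 km/h = 38.06 m/s.
The large building receives the sound from a moving source: f₁ = f₀ · v/(v + v_e) = 370 × 335/373.06 ≈ 332.3 Hz.
On the return leg the driver is a moving observer: f₂ = f₁ · (v − v_e)/v = 332.3 × 296.94/335 ≈ 294.5 Hz.
Beat against the emitted tone: |f₂ − f₀| = 2v_e·f₀/(v + v_e) = 2 × 38.06 × 370/373.06 ≈ 75 Hz.

75 Hz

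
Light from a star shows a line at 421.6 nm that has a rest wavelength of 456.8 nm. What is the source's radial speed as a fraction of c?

0.080

λ'/λ₀ = 0.9229 < 1 (blueshift), so the source is approaching.
λ'/λ₀ = √((1 − β)/(1 + β)) for an approaching source ⇒ β = (1 − r²)/(1 + r²) with r = λ'/λ₀.
β = (1 − 0.8518)/(1 + 0.8518) ≈ 0.080.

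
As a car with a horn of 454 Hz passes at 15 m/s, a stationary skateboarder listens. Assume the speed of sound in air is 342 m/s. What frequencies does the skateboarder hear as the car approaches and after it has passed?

Approaching: f₁ = f · v/(v − v_s) = 454 × 342/327 ≈ 475 Hz.
Receding: f₂ = f · v/(v + v_s) = 454 × 342/357 ≈ 435 Hz.

475 Hz approaching; 435 Hz receding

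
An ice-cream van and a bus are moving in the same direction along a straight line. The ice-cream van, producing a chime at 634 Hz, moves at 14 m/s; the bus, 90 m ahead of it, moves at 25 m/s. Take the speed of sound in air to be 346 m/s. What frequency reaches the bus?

The bus is ahead, so the ice-cream van is moving toward it while the bus is moving away from the ice-cream van.
With source approaching and observer receding, f' = f · (v − v_o)/(v − v_s).
f' = 634 × (346 − 25)/(346 − 14) = 634 × 321/332 ≈ 613 Hz.

613 Hz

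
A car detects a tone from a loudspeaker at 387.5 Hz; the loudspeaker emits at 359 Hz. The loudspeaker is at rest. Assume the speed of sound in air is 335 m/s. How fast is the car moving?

27 m/s

f' > f, so the car is approaching.
f' = f · (v + v_o)/v ⇒ v_o = v · |f'/f − 1|.
v_o = 335 × |387.5/359 − 1| = 335 × 0.07939 ≈ 27 m/s.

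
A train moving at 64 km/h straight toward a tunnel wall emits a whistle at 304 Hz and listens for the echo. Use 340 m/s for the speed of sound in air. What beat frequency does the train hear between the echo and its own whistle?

33.5 Hz

64 km/h = 17.78 m/s.
The tunnel wall receives the sound from a moving source: f₁ = f₀ · v/(v − v_e) = 304 × 340/322.22 ≈ 320.8 Hz.
On the return leg the train is a moving observer: f₂ = f₁ · (v + v_e)/v = 320.8 × 357.78/340 ≈ 337.5 Hz.
Equivalently f₂ = f₀ · (v + v_e)/(v − v_e).
Beat against the emitted tone: |f₂ − f₀| = 2v_e·f₀/(v − v_e) = 2 × 17.78 × 304/322.22 ≈ 33.5 Hz.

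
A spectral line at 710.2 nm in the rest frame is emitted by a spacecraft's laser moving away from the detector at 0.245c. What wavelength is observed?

912.0 nm

Relativistic Doppler for wavelength: λ' = λ₀ · √((1 + β)/(1 − β)).
λ' = 710.2 × √(1.2450/0.7550) = 710.2 × 1.28414 ≈ 912.0 nm.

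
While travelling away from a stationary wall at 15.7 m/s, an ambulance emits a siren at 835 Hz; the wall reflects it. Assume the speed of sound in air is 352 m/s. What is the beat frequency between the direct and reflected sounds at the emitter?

The wall receives the sound from a moving source: f₁ = f₀ · v/(v + v_e) = 835 × 352/367.7 ≈ 799.3 Hz.
On the return leg the ambulance is a moving observer: f₂ = f₁ · (v − v_e)/v = 799.3 × 336.3/352 ≈ 763.7 Hz.
Equivalently f₂ = f₀ · (v − v_e)/(v + v_e).
Beat against the emitted tone: |f₂ − f₀| = 2v_e·f₀/(v + v_e) = 2 × 15.7 × 835/367.7 ≈ 71 Hz.

71 Hz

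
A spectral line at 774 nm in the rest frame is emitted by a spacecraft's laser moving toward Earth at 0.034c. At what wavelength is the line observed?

748.1 nm

Relativistic Doppler for wavelength: λ' = λ₀ · √((1 − β)/(1 + β)).
λ' = 774 × √(0.9660/1.0340) = 774 × 0.96656 ≈ 748.1 nm.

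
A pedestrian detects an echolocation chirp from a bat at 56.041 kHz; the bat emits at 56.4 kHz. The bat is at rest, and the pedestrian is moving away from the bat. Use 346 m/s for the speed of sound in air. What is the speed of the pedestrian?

f' = f · (v − v_o)/v ⇒ v_o = v · |f'/f − 1|.
v_o = 346 × |56.041/56.4 − 1| = 346 × 0.006365 ≈ 2.20 m/s.

2.20 m/s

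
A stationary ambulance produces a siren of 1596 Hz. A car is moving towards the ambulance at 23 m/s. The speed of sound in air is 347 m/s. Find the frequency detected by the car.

1702 Hz

Moving observer, stationary source: f' = f · (v + v_o)/v.
f' = 1596 × (347 + 23)/347 = 1596 × 370/347 ≈ 1702 Hz.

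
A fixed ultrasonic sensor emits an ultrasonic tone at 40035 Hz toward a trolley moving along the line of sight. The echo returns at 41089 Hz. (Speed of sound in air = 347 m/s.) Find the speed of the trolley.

Double Doppler shift off a moving reflector: f₂ = f₀ · (v + u)/(v − u) (u > 0 toward emitter).
Rearranging, u = v · (f₂ − f₀)/(f₂ + f₀) = 347 × 1054/81124 ≈ 4.5 m/s.
So the trolley is moving at 4.5 m/s toward the emitter.

4.5 m/s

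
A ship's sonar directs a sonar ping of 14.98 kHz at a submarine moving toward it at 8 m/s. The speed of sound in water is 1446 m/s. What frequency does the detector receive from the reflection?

15.15 kHz

At the submarine (a moving observer), f₁ = f₀ · (v + u)/v = 14.98 × 1454/1446 ≈ 15.06 kHz.
The reflection then acts as a moving source: f₂ = f₁ · v/(v − u) ≈ 15.15 kHz.
Equivalently f₂ = f₀ · (v + u)/(v − u).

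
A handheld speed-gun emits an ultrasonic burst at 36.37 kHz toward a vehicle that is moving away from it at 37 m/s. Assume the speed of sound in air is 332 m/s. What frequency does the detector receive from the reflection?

29.1 kHz

At the vehicle (a moving observer), f₁ = f₀ · (v − u)/v = 36.37 × 295/332 ≈ 32.3 kHz.
On reflection it acts as a source moving away from the stationary detector: f₂ = f₁ · v/(v + u) = 32.3 × 332/369 ≈ 29.1 kHz.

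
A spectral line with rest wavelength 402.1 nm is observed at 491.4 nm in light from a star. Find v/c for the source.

λ'/λ₀ = 1.2221 > 1 (redshift), so the source is receding.
λ'/λ₀ = √((1 + β)/(1 − β)) for a receding source ⇒ β = (r² − 1)/(r² + 1) with r = λ'/λ₀.
β = (1.4935 − 1)/(1.4935 + 1) ≈ 0.198.

0.198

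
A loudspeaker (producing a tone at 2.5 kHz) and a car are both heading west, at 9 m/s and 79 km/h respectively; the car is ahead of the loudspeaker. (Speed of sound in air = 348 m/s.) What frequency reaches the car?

79 km/h = 21.94 m/s.
The car is ahead, so the loudspeaker is moving toward it while the car is moving away from the loudspeaker.
With source approaching and observer receding, f' = f · (v − v_o)/(v − v_s).
f' = 2.5 × (348 − 21.94)/(348 − 9) = 2.5 × 326.06/339 ≈ 2.40 kHz.

2.40 kHz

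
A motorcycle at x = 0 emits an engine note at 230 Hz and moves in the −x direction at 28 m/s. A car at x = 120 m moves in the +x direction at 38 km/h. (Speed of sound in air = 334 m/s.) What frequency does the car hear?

38 km/h = 10.56 m/s.
The observer lies on the +x side, so the source is heading away from the observer and the observer is heading away from the source.
Both move, so f' = f · (v − v_o)/(v + v_s).
f' = 230 × (334 − 10.56)/(334 + 28) = 230 × 323.44/362 ≈ 206 Hz.

206 Hz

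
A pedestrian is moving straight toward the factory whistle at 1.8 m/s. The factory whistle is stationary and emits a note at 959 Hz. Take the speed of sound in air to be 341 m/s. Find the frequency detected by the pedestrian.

964 Hz

Only the observer moves, toward the source, so f' = f · (v + v_o)/v.
f' = 959 × (341 + 1.8)/341 = 959 × 342.8/341 ≈ 964 Hz.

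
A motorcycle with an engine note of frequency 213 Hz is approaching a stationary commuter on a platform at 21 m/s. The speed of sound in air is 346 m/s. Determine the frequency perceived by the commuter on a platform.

Only the source moves, toward the listener, so f' = f · v/(v − v_s).
f' = 213 × 346/(346 − 21) = 213 × 346/325 ≈ 227 Hz.

227 Hz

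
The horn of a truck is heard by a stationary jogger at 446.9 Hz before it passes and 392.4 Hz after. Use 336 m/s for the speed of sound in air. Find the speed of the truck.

21.8 m/s

f₁/f₂ = (v + v_s)/(v − v_s), so v_s = v · (f₁ − f₂)/(f₁ + f₂).
v_s = 336 × (446.9 − 392.4)/(446.9 + 392.4) = 336 × 54.5/839.3 ≈ 21.8 m/s.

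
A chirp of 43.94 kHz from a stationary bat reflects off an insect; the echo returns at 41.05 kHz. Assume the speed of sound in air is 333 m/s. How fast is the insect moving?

Double Doppler shift off a moving reflector: f₂ = f₀ · (v + u)/(v − u) (u > 0 toward emitter).
Rearranging, u = v · (f₂ − f₀)/(f₂ + f₀) = 333 × -2.89/84.99 ≈ -11.3 m/s.
So the insect is moving at 11.3 m/s away from the emitter.

11.3 m/s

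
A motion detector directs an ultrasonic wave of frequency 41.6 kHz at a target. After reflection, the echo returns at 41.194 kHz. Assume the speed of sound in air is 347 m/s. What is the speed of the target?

1.70 m/s

Double Doppler shift off a moving reflector: f₂ = f₀ · (v + u)/(v − u) (u > 0 toward emitter).
Rearranging, u = v · (f₂ − f₀)/(f₂ + f₀) = 347 × -0.406/82.794 ≈ -1.70 m/s.
So the target is moving at 1.70 m/s away from the emitter.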